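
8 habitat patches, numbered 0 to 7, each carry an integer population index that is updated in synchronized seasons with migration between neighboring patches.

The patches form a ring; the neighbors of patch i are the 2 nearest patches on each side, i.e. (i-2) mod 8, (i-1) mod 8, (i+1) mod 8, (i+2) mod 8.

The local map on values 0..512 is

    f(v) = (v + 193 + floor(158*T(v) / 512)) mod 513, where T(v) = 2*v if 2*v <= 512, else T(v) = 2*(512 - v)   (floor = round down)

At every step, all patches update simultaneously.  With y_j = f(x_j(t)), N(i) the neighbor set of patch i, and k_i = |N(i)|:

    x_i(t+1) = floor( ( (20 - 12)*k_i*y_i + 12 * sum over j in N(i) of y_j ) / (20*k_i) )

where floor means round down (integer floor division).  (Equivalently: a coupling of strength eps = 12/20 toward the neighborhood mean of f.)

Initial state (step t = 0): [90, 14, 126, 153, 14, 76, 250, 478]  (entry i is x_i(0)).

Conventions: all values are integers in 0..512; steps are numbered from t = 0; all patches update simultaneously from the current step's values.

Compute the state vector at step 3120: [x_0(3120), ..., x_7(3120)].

Answer: [181, 181, 181, 181, 181, 181, 181, 181]
Key observation: The state at step 20, [181, 181, 181, 181, 181, 181, 181, 181], reappears at step 22: the system is in a cycle of period 2 from step 20 on.  Therefore the state at step 3120 equals the state at step 20 + ((3120 - 20) mod 2) = 20, which is [181, 181, 181, 181, 181, 181, 181, 181].

Derivation:
t=0: [90, 14, 126, 153, 14, 76, 250, 478]
t=1: [266, 288, 339, 347, 271, 263, 190, 214]
t=2: [152, 98, 114, 115, 166, 151, 247, 130]
t=3: [356, 379, 395, 395, 375, 372, 292, 356]
t=4: [131, 140, 142, 143, 136, 133, 123, 130]
t=5: [406, 415, 417, 418, 411, 407, 400, 404]
t=6: [151, 153, 154, 154, 152, 151, 150, 150]
t=7: [437, 439, 440, 440, 438, 437, 436, 436]
t=8: [163, 163, 163, 163, 163, 162, 162, 162]
t=9: [455, 455, 456, 455, 455, 454, 454, 454]
t=10: [169, 169, 170, 169, 169, 169, 169, 169]
t=11: [466, 466, 466, 466, 466, 466, 466, 466]
t=12: [174, 174, 174, 174, 174, 174, 174, 174]
t=13: [474, 474, 474, 474, 474, 474, 474, 474]
t=14: [177, 177, 177, 177, 177, 177, 177, 177]
t=15: [479, 479, 479, 479, 479, 479, 479, 479]
t=16: [179, 179, 179, 179, 179, 179, 179, 179]
t=17: [482, 482, 482, 482, 482, 482, 482, 482]
t=18: [180, 180, 180, 180, 180, 180, 180, 180]
t=19: [484, 484, 484, 484, 484, 484, 484, 484]
t=20: [181, 181, 181, 181, 181, 181, 181, 181]
t=21: [485, 485, 485, 485, 485, 485, 485, 485]
t=22: [181, 181, 181, 181, 181, 181, 181, 181]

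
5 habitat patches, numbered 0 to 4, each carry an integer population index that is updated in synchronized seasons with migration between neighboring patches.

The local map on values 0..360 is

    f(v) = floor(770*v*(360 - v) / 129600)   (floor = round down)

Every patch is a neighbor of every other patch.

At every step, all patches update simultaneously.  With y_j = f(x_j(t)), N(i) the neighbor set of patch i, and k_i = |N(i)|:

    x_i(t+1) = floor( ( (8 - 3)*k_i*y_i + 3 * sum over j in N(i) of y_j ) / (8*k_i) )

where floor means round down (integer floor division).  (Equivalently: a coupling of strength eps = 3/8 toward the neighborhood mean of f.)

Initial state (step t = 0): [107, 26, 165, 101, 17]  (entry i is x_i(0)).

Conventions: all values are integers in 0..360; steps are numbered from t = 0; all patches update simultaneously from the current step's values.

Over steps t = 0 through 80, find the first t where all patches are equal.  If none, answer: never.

Simulating step by step:
t=0: [107, 26, 165, 101, 17]  (not all equal)
t=1: [140, 82, 156, 137, 73]  (not all equal)
t=2: [172, 147, 176, 172, 141]  (not all equal)
t=3: [190, 187, 190, 190, 185]  (not all equal)
t=4: [191, 191, 191, 191, 191]  (all equal)

Answer: 4
Key observation: Synchronization is absorbing here: once all patches are equal they stay equal, and step 4 is the first all-equal step.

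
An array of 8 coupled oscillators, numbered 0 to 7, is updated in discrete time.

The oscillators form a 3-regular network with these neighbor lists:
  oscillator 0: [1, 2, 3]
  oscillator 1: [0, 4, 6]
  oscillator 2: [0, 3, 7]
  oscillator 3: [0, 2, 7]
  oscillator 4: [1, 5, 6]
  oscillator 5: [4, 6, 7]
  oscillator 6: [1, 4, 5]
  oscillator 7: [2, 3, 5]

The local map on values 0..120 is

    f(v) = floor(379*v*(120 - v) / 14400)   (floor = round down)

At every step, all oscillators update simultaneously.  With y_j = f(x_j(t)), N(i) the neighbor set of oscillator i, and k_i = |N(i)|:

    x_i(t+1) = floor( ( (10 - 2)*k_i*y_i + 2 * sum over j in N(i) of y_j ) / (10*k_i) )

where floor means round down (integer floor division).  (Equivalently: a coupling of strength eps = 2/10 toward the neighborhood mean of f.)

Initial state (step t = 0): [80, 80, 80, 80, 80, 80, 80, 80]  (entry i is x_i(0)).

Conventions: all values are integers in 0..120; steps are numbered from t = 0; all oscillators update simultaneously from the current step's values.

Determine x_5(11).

Simulating step by step:
t=0: [80, 80, 80, 80, 80, 80, 80, 80]
t=1: [84, 84, 84, 84, 84, 84, 84, 84]
t=2: [79, 79, 79, 79, 79, 79, 79, 79]
t=3: [85, 85, 85, 85, 85, 85, 85, 85]
t=4: [78, 78, 78, 78, 78, 78, 78, 78]
t=5: [86, 86, 86, 86, 86, 86, 86, 86]
t=6: [76, 76, 76, 76, 76, 76, 76, 76]
t=7: [88, 88, 88, 88, 88, 88, 88, 88]
t=8: [74, 74, 74, 74, 74, 74, 74, 74]
t=9: [89, 89, 89, 89, 89, 89, 89, 89]
t=10: [72, 72, 72, 72, 72, 72, 72, 72]
t=11: [90, 90, 90, 90, 90, 90, 90, 90]

Answer: x_5(11) = 90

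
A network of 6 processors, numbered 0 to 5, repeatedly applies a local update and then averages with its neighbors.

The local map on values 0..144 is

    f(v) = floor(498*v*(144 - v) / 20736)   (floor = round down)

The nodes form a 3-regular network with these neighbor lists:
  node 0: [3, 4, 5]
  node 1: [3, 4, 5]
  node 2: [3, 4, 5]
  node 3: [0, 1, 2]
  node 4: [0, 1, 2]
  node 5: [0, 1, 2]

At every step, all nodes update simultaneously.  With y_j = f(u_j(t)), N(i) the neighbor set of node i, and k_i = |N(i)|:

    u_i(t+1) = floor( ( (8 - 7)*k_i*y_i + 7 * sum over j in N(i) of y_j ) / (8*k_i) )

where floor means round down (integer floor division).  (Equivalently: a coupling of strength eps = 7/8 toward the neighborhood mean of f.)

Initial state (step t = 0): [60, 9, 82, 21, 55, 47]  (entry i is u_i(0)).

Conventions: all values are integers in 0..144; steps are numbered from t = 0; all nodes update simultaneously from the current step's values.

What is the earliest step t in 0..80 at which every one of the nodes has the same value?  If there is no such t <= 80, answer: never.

Simulating step by step:
t=0: [60, 9, 82, 21, 55, 47]  (not all equal)
t=1: [99, 87, 99, 87, 93, 92]  (not all equal)
t=2: [114, 115, 114, 111, 110, 110]  (not all equal)
t=3: [87, 87, 87, 82, 82, 82]  (not all equal)
t=4: [121, 121, 121, 119, 119, 119]  (not all equal)
t=5: [70, 70, 70, 66, 66, 66]  (not all equal)
t=6: [123, 123, 123, 123, 123, 123]  (all equal)

Answer: 6
Key observation: Synchronization is absorbing here: once all nodes are equal they stay equal, and step 6 is the first all-equal step.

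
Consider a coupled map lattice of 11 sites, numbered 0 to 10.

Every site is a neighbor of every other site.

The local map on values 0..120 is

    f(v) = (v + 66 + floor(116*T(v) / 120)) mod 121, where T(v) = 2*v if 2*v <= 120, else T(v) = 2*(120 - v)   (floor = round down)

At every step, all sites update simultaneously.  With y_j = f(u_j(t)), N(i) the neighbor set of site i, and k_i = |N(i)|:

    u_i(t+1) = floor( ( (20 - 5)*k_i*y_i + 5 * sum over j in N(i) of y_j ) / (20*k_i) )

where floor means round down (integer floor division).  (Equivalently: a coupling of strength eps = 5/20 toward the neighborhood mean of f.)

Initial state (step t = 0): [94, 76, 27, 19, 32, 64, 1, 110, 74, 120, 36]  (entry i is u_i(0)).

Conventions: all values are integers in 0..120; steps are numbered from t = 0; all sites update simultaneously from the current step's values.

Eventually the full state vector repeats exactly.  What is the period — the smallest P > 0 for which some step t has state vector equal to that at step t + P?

Answer: 2
Key observation: The state at step 12, [92, 92, 92, 92, 92, 92, 92, 92, 92, 92, 92], reappears at step 14 — and no state repeats earlier — so the cycle the system enters has period 2.

Derivation:
t=0: [94, 76, 27, 19, 32, 64, 1, 110, 74, 120, 36]
t=1: [82, 95, 35, 18, 46, 103, 67, 72, 96, 65, 54]
t=2: [98, 89, 60, 111, 83, 84, 108, 105, 89, 110, 100]
t=3: [82, 88, 21, 74, 93, 92, 76, 78, 88, 74, 81]
t=4: [97, 93, 29, 102, 90, 90, 101, 100, 93, 102, 98]
t=5: [84, 87, 44, 81, 89, 89, 81, 82, 87, 81, 83]
t=6: [97, 95, 79, 99, 93, 93, 99, 98, 95, 99, 98]
t=7: [86, 87, 98, 85, 89, 89, 85, 85, 87, 85, 85]
t=8: [95, 94, 87, 96, 93, 93, 96, 96, 94, 96, 96]
t=9: [88, 88, 93, 87, 89, 89, 87, 87, 88, 87, 87]
t=10: [93, 93, 91, 94, 93, 93, 94, 94, 93, 94, 94]
t=11: [89, 89, 91, 89, 89, 89, 89, 89, 89, 89, 89]
t=12: [92, 92, 92, 92, 92, 92, 92, 92, 92, 92, 92]
t=13: [91, 91, 91, 91, 91, 91, 91, 91, 91, 91, 91]
t=14: [92, 92, 92, 92, 92, 92, 92, 92, 92, 92, 92]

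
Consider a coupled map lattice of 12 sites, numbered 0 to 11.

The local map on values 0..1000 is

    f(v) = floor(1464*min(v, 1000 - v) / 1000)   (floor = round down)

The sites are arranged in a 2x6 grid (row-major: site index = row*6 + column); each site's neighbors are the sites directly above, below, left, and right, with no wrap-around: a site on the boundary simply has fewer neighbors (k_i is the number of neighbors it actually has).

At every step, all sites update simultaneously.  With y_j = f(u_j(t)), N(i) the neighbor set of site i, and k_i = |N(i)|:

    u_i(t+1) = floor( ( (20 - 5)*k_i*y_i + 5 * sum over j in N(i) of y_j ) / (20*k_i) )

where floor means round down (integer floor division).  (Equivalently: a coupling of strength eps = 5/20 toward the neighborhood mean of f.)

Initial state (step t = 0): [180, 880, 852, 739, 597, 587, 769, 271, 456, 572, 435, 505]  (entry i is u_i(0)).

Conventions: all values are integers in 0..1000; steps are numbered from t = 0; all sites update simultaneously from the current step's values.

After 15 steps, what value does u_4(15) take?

Answer: u_4(15) = 682

Derivation:
t=0: [180, 880, 852, 739, 597, 587, 769, 271, 456, 572, 435, 505]
t=1: [261, 204, 264, 405, 576, 617, 335, 395, 603, 609, 638, 698]
t=2: [385, 335, 412, 575, 605, 552, 487, 547, 563, 570, 532, 467]
t=3: [572, 519, 598, 617, 597, 648, 687, 650, 637, 633, 671, 679]
t=4: [614, 671, 590, 562, 571, 518, 485, 525, 534, 533, 493, 476]
t=5: [572, 515, 600, 640, 643, 694, 690, 677, 676, 682, 708, 700]
t=6: [614, 672, 581, 526, 508, 455, 477, 490, 482, 467, 439, 438]
t=7: [571, 517, 616, 687, 706, 669, 683, 694, 696, 682, 651, 644]
t=8: [617, 666, 555, 464, 443, 481, 482, 469, 456, 466, 500, 515]
t=9: [569, 524, 641, 674, 662, 697, 684, 669, 668, 684, 719, 712]
t=10: [617, 658, 532, 481, 481, 446, 485, 500, 487, 461, 423, 422]
t=11: [571, 539, 673, 699, 692, 654, 694, 709, 708, 675, 630, 621]
t=12: [611, 633, 486, 446, 461, 505, 467, 448, 435, 473, 529, 546]
t=13: [579, 564, 685, 662, 677, 710, 665, 645, 648, 683, 685, 674]
t=14: [603, 611, 483, 486, 468, 436, 509, 526, 506, 470, 463, 468]
t=15: [596, 591, 697, 706, 682, 649, 697, 687, 716, 691, 679, 678]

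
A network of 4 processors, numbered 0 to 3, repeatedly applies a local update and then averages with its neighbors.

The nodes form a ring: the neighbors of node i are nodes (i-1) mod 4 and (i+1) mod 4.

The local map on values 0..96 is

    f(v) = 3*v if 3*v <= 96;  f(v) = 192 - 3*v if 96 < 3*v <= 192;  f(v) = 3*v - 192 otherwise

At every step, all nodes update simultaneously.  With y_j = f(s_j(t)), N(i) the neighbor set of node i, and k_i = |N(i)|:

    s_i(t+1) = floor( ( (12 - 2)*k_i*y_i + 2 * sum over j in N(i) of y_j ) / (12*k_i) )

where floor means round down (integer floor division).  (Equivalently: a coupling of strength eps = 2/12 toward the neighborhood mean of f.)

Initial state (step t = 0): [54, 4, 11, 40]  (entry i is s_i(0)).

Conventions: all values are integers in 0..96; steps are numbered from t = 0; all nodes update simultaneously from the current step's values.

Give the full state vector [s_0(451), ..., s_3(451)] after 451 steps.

Answer: [48, 48, 48, 48]
Key observation: The state at step 34, [48, 48, 48, 48], reappears at step 35: the system is in a cycle of period 1 from step 34 on.  Therefore the state at step 451 equals the state at step 34 + ((451 - 34) mod 1) = 34, which is [48, 48, 48, 48].

Derivation:
t=0: [54, 4, 11, 40]
t=1: [32, 15, 34, 65]
t=2: [84, 53, 79, 18]
t=3: [57, 36, 44, 53]
t=4: [27, 76, 59, 34]
t=5: [78, 38, 23, 83]
t=6: [46, 74, 68, 56]
t=7: [49, 30, 14, 25]
t=8: [51, 82, 48, 69]
t=9: [38, 52, 45, 19]
t=10: [72, 41, 55, 58]
t=11: [27, 61, 29, 19]
t=12: [73, 21, 78, 61]
t=13: [28, 58, 41, 13]
t=14: [74, 27, 62, 45]
t=15: [36, 70, 16, 50]
t=16: [75, 26, 45, 46]
t=17: [38, 72, 58, 52]
t=18: [70, 28, 20, 38]
t=19: [28, 76, 63, 71]
t=20: [74, 37, 7, 24]
t=21: [37, 71, 30, 64]
t=22: [69, 31, 76, 14]
t=23: [23, 81, 41, 39]
t=24: [68, 54, 68, 74]
t=25: [15, 27, 15, 27]
t=26: [51, 75, 51, 75]
t=27: [38, 34, 38, 34]
t=28: [80, 88, 80, 88]
t=29: [52, 68, 52, 68]
t=30: [32, 16, 32, 16]
t=31: [88, 56, 88, 56]
t=32: [64, 32, 64, 32]
t=33: [16, 80, 16, 80]
t=34: [48, 48, 48, 48]
t=35: [48, 48, 48, 48]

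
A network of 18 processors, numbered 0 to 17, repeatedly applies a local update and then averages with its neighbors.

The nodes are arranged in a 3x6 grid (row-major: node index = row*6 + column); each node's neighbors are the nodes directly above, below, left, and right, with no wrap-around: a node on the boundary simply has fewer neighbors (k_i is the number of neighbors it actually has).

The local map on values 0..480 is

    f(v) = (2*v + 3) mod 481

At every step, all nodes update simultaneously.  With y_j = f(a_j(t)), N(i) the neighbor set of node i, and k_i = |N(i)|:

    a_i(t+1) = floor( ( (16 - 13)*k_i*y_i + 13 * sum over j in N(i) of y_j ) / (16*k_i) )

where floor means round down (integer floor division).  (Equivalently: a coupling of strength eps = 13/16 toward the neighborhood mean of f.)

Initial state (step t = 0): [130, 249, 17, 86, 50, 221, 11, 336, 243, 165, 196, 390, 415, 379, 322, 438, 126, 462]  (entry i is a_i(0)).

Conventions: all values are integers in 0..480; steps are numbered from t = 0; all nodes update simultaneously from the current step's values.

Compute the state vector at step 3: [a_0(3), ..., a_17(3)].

Simulating step by step:
t=0: [130, 249, 17, 86, 50, 221, 11, 336, 243, 165, 196, 390, 415, 379, 322, 438, 126, 462]
t=1: [67, 137, 61, 160, 294, 247, 223, 104, 149, 260, 275, 404, 189, 245, 216, 278, 383, 309]
t=2: [320, 180, 267, 135, 131, 181, 281, 250, 221, 165, 169, 123, 258, 280, 187, 221, 132, 277]
t=3: [211, 133, 303, 228, 314, 277, 75, 201, 243, 367, 290, 258, 74, 133, 333, 348, 283, 223]

Answer: [211, 133, 303, 228, 314, 277, 75, 201, 243, 367, 290, 258, 74, 133, 333, 348, 283, 223]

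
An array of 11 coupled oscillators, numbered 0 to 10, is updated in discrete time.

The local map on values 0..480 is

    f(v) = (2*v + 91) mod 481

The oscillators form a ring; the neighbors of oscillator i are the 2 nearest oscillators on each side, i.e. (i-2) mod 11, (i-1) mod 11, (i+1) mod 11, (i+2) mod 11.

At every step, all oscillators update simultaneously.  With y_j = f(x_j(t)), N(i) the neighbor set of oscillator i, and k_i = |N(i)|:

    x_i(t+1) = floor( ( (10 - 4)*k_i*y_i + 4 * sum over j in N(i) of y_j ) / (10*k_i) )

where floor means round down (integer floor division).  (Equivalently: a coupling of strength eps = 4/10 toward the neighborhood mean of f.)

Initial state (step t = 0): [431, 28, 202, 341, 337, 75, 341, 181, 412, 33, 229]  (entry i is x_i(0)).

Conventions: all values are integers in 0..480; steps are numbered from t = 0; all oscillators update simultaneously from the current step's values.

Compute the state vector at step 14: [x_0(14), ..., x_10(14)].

Answer: [272, 273, 348, 274, 255, 220, 230, 184, 236, 274, 325]

Derivation:
t=0: [431, 28, 202, 341, 337, 75, 341, 181, 412, 33, 229]
t=1: [321, 172, 127, 243, 254, 276, 316, 384, 357, 236, 161]
t=2: [278, 371, 297, 163, 155, 180, 243, 307, 305, 185, 357]
t=3: [233, 322, 256, 391, 357, 384, 187, 257, 242, 370, 314]
t=4: [142, 235, 177, 343, 330, 357, 371, 203, 174, 263, 220]
t=5: [296, 164, 369, 289, 303, 287, 316, 134, 318, 169, 133]
t=6: [276, 360, 311, 229, 225, 210, 245, 325, 286, 373, 343]
t=7: [218, 273, 201, 106, 79, 66, 113, 222, 210, 303, 280]
t=8: [83, 146, 82, 245, 234, 226, 245, 111, 93, 159, 146]
t=9: [297, 329, 234, 137, 98, 96, 133, 272, 286, 368, 362]
t=10: [225, 258, 159, 310, 280, 286, 304, 209, 228, 295, 300]
t=11: [130, 166, 304, 226, 205, 173, 175, 83, 105, 156, 171]
t=12: [358, 360, 216, 147, 127, 340, 366, 312, 334, 376, 407]
t=13: [311, 315, 163, 331, 312, 304, 319, 267, 303, 343, 384]
t=14: [272, 273, 348, 274, 255, 220, 230, 184, 236, 274, 325]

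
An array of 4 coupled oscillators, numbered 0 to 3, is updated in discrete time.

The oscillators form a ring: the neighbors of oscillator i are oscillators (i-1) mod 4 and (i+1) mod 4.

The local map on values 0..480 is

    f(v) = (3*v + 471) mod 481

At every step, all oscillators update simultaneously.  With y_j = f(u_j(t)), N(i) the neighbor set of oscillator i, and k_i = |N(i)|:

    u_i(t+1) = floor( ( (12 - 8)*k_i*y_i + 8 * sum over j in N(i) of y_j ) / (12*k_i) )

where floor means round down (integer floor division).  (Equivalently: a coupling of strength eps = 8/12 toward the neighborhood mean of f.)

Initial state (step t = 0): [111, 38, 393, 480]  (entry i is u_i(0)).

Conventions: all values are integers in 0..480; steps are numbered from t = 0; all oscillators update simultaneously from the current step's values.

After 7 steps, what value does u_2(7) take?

Simulating step by step:
t=0: [111, 38, 393, 480]
t=1: [298, 211, 259, 332]
t=2: [189, 277, 150, 237]
t=3: [212, 285, 333, 245]
t=4: [251, 178, 211, 138]
t=5: [236, 149, 196, 269]
t=6: [323, 250, 283, 210]
t=7: [292, 365, 252, 325]

Answer: u_2(7) = 252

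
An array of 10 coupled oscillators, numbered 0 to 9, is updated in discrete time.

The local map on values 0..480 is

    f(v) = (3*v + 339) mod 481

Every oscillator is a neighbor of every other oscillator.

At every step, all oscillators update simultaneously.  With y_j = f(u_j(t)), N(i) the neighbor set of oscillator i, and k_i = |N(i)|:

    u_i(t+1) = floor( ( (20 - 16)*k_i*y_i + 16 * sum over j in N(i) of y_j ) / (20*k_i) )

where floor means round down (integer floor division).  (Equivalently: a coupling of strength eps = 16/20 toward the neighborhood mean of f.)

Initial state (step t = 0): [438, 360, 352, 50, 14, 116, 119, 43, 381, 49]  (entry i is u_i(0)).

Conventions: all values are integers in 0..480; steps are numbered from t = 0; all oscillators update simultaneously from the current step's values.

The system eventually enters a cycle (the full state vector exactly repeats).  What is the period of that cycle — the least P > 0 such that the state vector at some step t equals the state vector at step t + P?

Answer: 18
Key observation: The state at step 5, [418, 418, 418, 418, 418, 418, 418, 418, 418, 418], reappears at step 23 — and no state repeats earlier — so the cycle the system enters has period 18.

Derivation:
t=0: [438, 360, 352, 50, 14, 116, 119, 43, 381, 49]
t=1: [238, 266, 263, 216, 257, 238, 239, 267, 219, 215]
t=2: [101, 110, 109, 93, 107, 101, 101, 110, 94, 93]
t=3: [163, 166, 166, 160, 165, 163, 163, 166, 161, 160]
t=4: [347, 348, 348, 346, 348, 347, 347, 348, 347, 346]
t=5: [418, 418, 418, 418, 418, 418, 418, 418, 418, 418]
t=6: [150, 150, 150, 150, 150, 150, 150, 150, 150, 150]
t=7: [308, 308, 308, 308, 308, 308, 308, 308, 308, 308]
t=8: [301, 301, 301, 301, 301, 301, 301, 301, 301, 301]
t=9: [280, 280, 280, 280, 280, 280, 280, 280, 280, 280]
t=10: [217, 217, 217, 217, 217, 217, 217, 217, 217, 217]
t=11: [28, 28, 28, 28, 28, 28, 28, 28, 28, 28]
t=12: [423, 423, 423, 423, 423, 423, 423, 423, 423, 423]
t=13: [165, 165, 165, 165, 165, 165, 165, 165, 165, 165]
t=14: [353, 353, 353, 353, 353, 353, 353, 353, 353, 353]
t=15: [436, 436, 436, 436, 436, 436, 436, 436, 436, 436]
t=16: [204, 204, 204, 204, 204, 204, 204, 204, 204, 204]
t=17: [470, 470, 470, 470, 470, 470, 470, 470, 470, 470]
t=18: [306, 306, 306, 306, 306, 306, 306, 306, 306, 306]
t=19: [295, 295, 295, 295, 295, 295, 295, 295, 295, 295]
t=20: [262, 262, 262, 262, 262, 262, 262, 262, 262, 262]
t=21: [163, 163, 163, 163, 163, 163, 163, 163, 163, 163]
t=22: [347, 347, 347, 347, 347, 347, 347, 347, 347, 347]
t=23: [418, 418, 418, 418, 418, 418, 418, 418, 418, 418]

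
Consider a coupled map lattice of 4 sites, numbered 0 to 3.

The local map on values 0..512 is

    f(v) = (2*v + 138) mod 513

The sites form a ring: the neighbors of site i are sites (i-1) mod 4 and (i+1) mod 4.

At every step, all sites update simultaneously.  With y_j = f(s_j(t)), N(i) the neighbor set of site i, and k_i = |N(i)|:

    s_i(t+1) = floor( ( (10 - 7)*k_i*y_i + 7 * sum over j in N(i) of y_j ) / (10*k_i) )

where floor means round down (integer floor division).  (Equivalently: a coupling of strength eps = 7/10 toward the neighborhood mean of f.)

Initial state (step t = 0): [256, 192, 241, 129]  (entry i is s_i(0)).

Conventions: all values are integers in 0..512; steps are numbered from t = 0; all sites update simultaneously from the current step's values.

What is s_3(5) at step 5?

Answer: s_3(5) = 354

Derivation:
t=0: [256, 192, 241, 129]
t=1: [182, 88, 173, 204]
t=2: [272, 439, 266, 355]
t=3: [344, 265, 340, 214]
t=4: [166, 262, 164, 232]
t=5: [224, 372, 223, 354]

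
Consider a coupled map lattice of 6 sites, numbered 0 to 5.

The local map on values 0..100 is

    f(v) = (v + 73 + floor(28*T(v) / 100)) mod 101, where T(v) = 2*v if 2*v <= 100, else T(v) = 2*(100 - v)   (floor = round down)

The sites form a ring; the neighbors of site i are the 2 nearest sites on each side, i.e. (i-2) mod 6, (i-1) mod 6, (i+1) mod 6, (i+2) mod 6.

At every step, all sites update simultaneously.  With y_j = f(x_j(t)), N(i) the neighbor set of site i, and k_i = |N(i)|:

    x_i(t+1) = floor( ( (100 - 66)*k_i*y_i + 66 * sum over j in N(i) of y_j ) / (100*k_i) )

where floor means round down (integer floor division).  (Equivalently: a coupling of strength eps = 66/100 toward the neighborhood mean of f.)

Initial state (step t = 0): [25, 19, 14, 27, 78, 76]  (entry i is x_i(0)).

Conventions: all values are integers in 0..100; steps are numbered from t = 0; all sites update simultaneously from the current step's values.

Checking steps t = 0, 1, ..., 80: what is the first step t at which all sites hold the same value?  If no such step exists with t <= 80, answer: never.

Answer: 6
Key observation: Synchronization is absorbing here: once all sites are equal they stay equal, and step 6 is the first all-equal step.

Derivation:
t=0: [25, 19, 14, 27, 78, 76]  (not all equal)
t=1: [39, 30, 46, 40, 50, 35]  (not all equal)
t=2: [33, 28, 36, 34, 39, 30]  (not all equal)
t=3: [23, 20, 25, 23, 26, 21]  (not all equal)
t=4: [7, 5, 8, 7, 8, 6]  (not all equal)
t=5: [83, 82, 83, 83, 83, 82]  (not all equal)
t=6: [64, 64, 64, 64, 64, 64]  (all equal)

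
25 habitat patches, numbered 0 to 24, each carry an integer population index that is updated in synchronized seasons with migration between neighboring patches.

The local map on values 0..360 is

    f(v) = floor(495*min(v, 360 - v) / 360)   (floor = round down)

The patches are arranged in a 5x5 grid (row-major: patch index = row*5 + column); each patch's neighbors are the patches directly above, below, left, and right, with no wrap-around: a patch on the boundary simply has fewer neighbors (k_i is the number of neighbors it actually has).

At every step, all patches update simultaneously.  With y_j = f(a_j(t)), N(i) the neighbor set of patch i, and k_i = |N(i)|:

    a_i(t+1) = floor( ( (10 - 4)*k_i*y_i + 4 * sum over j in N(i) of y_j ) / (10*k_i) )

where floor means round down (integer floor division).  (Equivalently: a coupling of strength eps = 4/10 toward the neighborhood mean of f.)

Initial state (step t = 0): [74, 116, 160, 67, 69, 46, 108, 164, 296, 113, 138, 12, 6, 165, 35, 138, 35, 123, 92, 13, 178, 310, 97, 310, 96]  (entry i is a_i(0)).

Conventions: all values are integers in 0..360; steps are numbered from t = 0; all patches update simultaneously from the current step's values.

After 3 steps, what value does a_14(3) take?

Answer: a_14(3) = 183

Derivation:
t=0: [74, 116, 160, 67, 69, 46, 108, 164, 296, 113, 138, 12, 6, 165, 35, 138, 35, 123, 92, 13, 178, 310, 97, 310, 96]
t=1: [105, 157, 195, 108, 105, 96, 135, 181, 122, 123, 149, 48, 68, 162, 81, 177, 73, 132, 123, 51, 197, 97, 120, 92, 96]
t=2: [155, 203, 216, 160, 149, 150, 176, 214, 178, 157, 181, 97, 127, 187, 128, 216, 122, 161, 161, 96, 209, 145, 157, 137, 118]
t=3: [212, 216, 203, 218, 209, 217, 220, 205, 233, 212, 219, 162, 183, 223, 183, 201, 175, 210, 210, 153, 203, 197, 210, 192, 161]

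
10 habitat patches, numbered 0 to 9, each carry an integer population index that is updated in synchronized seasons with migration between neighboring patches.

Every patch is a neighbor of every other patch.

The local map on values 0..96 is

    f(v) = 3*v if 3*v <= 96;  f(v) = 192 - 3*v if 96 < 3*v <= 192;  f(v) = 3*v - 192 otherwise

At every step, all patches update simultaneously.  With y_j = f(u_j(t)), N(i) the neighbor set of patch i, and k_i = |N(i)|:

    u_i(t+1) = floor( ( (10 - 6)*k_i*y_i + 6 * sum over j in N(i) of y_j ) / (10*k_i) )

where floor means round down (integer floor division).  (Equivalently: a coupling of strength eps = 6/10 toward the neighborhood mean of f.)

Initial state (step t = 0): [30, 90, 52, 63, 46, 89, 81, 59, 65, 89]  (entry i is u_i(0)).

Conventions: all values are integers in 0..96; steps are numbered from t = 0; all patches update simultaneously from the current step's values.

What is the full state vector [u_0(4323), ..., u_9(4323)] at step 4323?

Simulating step by step:
t=0: [30, 90, 52, 63, 46, 89, 81, 59, 65, 89]
t=1: [62, 58, 44, 33, 50, 57, 49, 37, 33, 57]
t=2: [34, 38, 52, 63, 46, 39, 47, 59, 63, 39]
t=3: [62, 58, 44, 33, 50, 57, 49, 37, 33, 57]

Answer: [62, 58, 44, 33, 50, 57, 49, 37, 33, 57]
Key observation: The state at step 1, [62, 58, 44, 33, 50, 57, 49, 37, 33, 57], reappears at step 3: the system is in a cycle of period 2 from step 1 on.  Therefore the state at step 4323 equals the state at step 1 + ((4323 - 1) mod 2) = 1, which is [62, 58, 44, 33, 50, 57, 49, 37, 33, 57].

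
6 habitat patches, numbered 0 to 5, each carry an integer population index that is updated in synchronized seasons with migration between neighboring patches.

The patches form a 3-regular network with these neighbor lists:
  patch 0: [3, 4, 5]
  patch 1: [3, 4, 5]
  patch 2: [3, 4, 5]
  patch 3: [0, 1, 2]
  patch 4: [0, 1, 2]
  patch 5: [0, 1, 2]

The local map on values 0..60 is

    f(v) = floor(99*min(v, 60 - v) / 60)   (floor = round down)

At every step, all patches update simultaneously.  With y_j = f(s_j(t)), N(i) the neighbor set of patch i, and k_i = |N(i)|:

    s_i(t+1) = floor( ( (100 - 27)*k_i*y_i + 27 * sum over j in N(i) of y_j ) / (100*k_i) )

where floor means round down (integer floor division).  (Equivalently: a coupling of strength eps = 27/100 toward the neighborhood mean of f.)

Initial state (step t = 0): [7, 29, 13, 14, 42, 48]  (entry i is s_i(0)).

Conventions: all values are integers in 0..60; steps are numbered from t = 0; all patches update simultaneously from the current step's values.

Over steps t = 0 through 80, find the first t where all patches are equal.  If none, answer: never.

Answer: 28
Key observation: Synchronization is absorbing here: once all patches are equal they stay equal, and step 28 is the first all-equal step.

Derivation:
t=0: [7, 29, 13, 14, 42, 48]  (not all equal)
t=1: [14, 40, 21, 23, 28, 20]  (not all equal)
t=2: [27, 34, 35, 35, 41, 32]  (not all equal)
t=3: [42, 41, 40, 41, 34, 45]  (not all equal)
t=4: [29, 31, 32, 31, 39, 25]  (not all equal)
t=5: [45, 45, 44, 46, 37, 42]  (not all equal)
t=6: [25, 25, 26, 23, 33, 27]  (not all equal)
t=7: [41, 41, 41, 38, 43, 43]  (not all equal)
t=8: [30, 30, 30, 34, 28, 28]  (not all equal)
t=9: [47, 47, 47, 43, 46, 46]  (not all equal)
t=10: [21, 21, 21, 26, 22, 22]  (not all equal)
t=11: [35, 35, 35, 39, 35, 35]  (not all equal)
t=12: [40, 40, 40, 35, 41, 41]  (not all equal)
t=13: [33, 33, 33, 38, 31, 31]  (not all equal)
t=14: [43, 43, 43, 38, 46, 46]  (not all equal)
t=15: [27, 27, 27, 33, 24, 24]  (not all equal)
t=16: [43, 43, 43, 44, 40, 40]  (not all equal)
t=17: [28, 28, 28, 26, 31, 31]  (not all equal)
t=18: [45, 45, 45, 43, 46, 46]  (not all equal)
t=19: [24, 24, 24, 26, 23, 23]  (not all equal)
t=20: [38, 38, 38, 41, 37, 37]  (not all equal)
t=21: [35, 35, 35, 32, 36, 36]  (not all equal)
t=22: [41, 41, 41, 44, 39, 39]  (not all equal)
t=23: [31, 31, 31, 27, 33, 33]  (not all equal)
t=24: [46, 46, 46, 44, 44, 44]  (not all equal)
t=25: [23, 23, 23, 25, 25, 25]  (not all equal)
t=26: [38, 38, 38, 39, 39, 39]  (not all equal)
t=27: [35, 35, 35, 34, 34, 34]  (not all equal)
t=28: [41, 41, 41, 41, 41, 41]  (all equal)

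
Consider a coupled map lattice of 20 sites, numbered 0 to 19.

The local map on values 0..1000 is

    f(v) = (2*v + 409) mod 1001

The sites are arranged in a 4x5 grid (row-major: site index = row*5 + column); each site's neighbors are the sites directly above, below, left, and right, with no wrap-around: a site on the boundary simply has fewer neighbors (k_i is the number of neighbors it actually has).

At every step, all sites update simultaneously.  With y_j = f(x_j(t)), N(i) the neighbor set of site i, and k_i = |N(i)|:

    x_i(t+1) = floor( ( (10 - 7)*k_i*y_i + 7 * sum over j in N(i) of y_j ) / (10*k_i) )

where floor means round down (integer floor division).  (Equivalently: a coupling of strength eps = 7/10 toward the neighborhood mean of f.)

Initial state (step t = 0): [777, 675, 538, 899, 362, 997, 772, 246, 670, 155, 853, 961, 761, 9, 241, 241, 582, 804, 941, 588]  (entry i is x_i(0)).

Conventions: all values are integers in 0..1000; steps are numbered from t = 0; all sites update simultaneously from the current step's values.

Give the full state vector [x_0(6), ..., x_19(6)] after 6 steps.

Answer: [491, 489, 494, 596, 591, 451, 424, 553, 699, 415, 295, 564, 769, 748, 372, 386, 537, 822, 741, 402]

Derivation:
t=0: [777, 675, 538, 899, 362, 997, 772, 246, 670, 155, 853, 961, 761, 9, 241, 241, 582, 804, 941, 588]
t=1: [694, 786, 580, 379, 363, 593, 703, 815, 618, 628, 412, 547, 571, 628, 670, 507, 459, 422, 326, 588]
t=2: [789, 802, 446, 363, 330, 608, 613, 461, 461, 555, 423, 486, 419, 549, 670, 321, 372, 294, 368, 458]
t=3: [518, 451, 200, 203, 248, 624, 425, 363, 359, 422, 322, 339, 461, 408, 538, 157, 378, 425, 469, 409]
t=4: [471, 445, 536, 673, 644, 372, 284, 306, 287, 429, 357, 166, 221, 292, 309, 292, 298, 273, 269, 358]
t=5: [262, 511, 394, 729, 565, 383, 505, 581, 650, 477, 476, 564, 729, 789, 330, 342, 628, 706, 767, 377]
t=6: [491, 489, 494, 596, 591, 451, 424, 553, 699, 415, 295, 564, 769, 748, 372, 386, 537, 822, 741, 402]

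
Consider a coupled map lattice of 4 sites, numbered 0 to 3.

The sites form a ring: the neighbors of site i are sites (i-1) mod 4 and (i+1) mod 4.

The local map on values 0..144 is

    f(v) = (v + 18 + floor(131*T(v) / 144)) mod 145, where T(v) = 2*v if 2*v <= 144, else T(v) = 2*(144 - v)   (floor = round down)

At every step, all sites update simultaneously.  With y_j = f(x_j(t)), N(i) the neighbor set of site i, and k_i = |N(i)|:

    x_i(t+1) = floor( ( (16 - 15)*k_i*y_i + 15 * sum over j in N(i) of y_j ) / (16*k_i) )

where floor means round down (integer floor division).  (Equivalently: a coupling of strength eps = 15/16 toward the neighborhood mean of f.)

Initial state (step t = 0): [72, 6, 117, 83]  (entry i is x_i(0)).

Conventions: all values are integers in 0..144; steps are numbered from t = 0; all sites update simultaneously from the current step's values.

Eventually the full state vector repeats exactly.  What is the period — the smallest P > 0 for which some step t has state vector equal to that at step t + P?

Answer: 2
Key observation: The state at step 20, [72, 70, 72, 70], reappears at step 22 — and no state repeats earlier — so the cycle the system enters has period 2.

Derivation:
t=0: [72, 6, 117, 83]
t=1: [51, 56, 49, 58]
t=2: [31, 14, 31, 14]
t=3: [60, 102, 60, 102]
t=4: [50, 42, 50, 42]
t=5: [128, 20, 128, 20]
t=6: [71, 32, 71, 32]
t=7: [105, 75, 105, 75]
t=8: [71, 49, 71, 49]
t=9: [14, 69, 14, 69]
t=10: [66, 57, 66, 57]
t=11: [34, 57, 34, 57]
t=12: [38, 108, 38, 108]
t=13: [50, 120, 50, 120]
t=14: [34, 14, 34, 14]
t=15: [60, 109, 60, 109]
t=16: [44, 42, 44, 42]
t=17: [136, 141, 136, 141]
t=18: [19, 22, 19, 22]
t=19: [79, 71, 79, 71]
t=20: [72, 70, 72, 70]
t=21: [70, 75, 70, 75]
t=22: [72, 70, 72, 70]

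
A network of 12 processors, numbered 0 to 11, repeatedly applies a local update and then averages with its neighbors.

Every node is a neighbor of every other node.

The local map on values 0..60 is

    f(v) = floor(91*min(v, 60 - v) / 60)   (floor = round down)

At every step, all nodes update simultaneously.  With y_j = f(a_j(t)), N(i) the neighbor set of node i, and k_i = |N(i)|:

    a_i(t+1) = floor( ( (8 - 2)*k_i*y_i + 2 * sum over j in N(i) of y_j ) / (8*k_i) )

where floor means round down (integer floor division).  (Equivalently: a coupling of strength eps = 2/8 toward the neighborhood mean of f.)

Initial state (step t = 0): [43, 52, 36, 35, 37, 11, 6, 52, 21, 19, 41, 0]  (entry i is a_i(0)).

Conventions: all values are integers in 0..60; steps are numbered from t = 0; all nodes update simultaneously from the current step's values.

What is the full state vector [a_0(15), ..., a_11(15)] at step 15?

Answer: [29, 27, 27, 27, 27, 29, 27, 27, 27, 29, 29, 29]

Derivation:
t=0: [43, 52, 36, 35, 37, 11, 6, 52, 21, 19, 41, 0]
t=1: [24, 14, 32, 33, 30, 17, 12, 14, 28, 26, 26, 6]
t=2: [34, 23, 39, 37, 41, 26, 21, 23, 39, 36, 36, 15]
t=3: [37, 33, 31, 33, 29, 37, 31, 33, 31, 35, 35, 24]
t=4: [35, 39, 41, 39, 41, 35, 41, 39, 41, 37, 37, 36]
t=5: [35, 31, 29, 31, 29, 35, 29, 31, 29, 33, 33, 34]
t=6: [38, 42, 42, 42, 42, 38, 42, 42, 42, 40, 40, 39]
t=7: [31, 27, 27, 27, 27, 31, 27, 27, 27, 29, 29, 30]
t=8: [42, 40, 40, 40, 40, 42, 40, 40, 40, 42, 42, 44]
t=9: [27, 29, 29, 29, 29, 27, 29, 29, 29, 27, 27, 25]
t=10: [40, 42, 42, 42, 42, 40, 42, 42, 42, 40, 40, 38]
t=11: [29, 27, 27, 27, 27, 29, 27, 27, 27, 29, 29, 31]
t=12: [42, 40, 40, 40, 40, 42, 40, 40, 40, 42, 42, 42]
t=13: [27, 29, 29, 29, 29, 27, 29, 29, 29, 27, 27, 27]
t=14: [40, 42, 42, 42, 42, 40, 42, 42, 42, 40, 40, 40]
t=15: [29, 27, 27, 27, 27, 29, 27, 27, 27, 29, 29, 29]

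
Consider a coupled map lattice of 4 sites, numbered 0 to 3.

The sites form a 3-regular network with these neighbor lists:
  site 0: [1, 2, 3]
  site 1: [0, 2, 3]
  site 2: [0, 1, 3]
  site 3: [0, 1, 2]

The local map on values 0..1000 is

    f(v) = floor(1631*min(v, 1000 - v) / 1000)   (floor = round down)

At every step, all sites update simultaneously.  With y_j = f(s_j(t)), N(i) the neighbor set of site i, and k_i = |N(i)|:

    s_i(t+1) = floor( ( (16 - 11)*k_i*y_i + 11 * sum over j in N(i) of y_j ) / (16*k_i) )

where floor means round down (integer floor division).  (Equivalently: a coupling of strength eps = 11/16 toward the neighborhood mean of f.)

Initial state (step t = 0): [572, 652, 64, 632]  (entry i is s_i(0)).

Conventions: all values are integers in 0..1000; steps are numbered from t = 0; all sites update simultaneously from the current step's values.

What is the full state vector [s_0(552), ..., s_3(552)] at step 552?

Answer: [309, 309, 309, 309]
Key observation: The state at step 40, [503, 503, 503, 503], reappears at step 43: the system is in a cycle of period 3 from step 40 on.  Therefore the state at step 552 equals the state at step 40 + ((552 - 40) mod 3) = 42, which is [309, 309, 309, 309].

Derivation:
t=0: [572, 652, 64, 632]
t=1: [509, 498, 459, 501]
t=2: [793, 794, 789, 794]
t=3: [337, 337, 338, 337]
t=4: [549, 549, 549, 549]
t=5: [735, 735, 735, 735]
t=6: [432, 432, 432, 432]
t=7: [704, 704, 704, 704]
t=8: [482, 482, 482, 482]
t=9: [786, 786, 786, 786]
t=10: [349, 349, 349, 349]
t=11: [569, 569, 569, 569]
t=12: [702, 702, 702, 702]
t=13: [486, 486, 486, 486]
t=14: [792, 792, 792, 792]
t=15: [339, 339, 339, 339]
t=16: [552, 552, 552, 552]
t=17: [730, 730, 730, 730]
t=18: [440, 440, 440, 440]
t=19: [717, 717, 717, 717]
t=20: [461, 461, 461, 461]
t=21: [751, 751, 751, 751]
t=22: [406, 406, 406, 406]
t=23: [662, 662, 662, 662]
t=24: [551, 551, 551, 551]
t=25: [732, 732, 732, 732]
t=26: [437, 437, 437, 437]
t=27: [712, 712, 712, 712]
t=28: [469, 469, 469, 469]
t=29: [764, 764, 764, 764]
t=30: [384, 384, 384, 384]
t=31: [626, 626, 626, 626]
t=32: [609, 609, 609, 609]
t=33: [637, 637, 637, 637]
t=34: [592, 592, 592, 592]
t=35: [665, 665, 665, 665]
t=36: [546, 546, 546, 546]
t=37: [740, 740, 740, 740]
t=38: [424, 424, 424, 424]
t=39: [691, 691, 691, 691]
t=40: [503, 503, 503, 503]
t=41: [810, 810, 810, 810]
t=42: [309, 309, 309, 309]
t=43: [503, 503, 503, 503]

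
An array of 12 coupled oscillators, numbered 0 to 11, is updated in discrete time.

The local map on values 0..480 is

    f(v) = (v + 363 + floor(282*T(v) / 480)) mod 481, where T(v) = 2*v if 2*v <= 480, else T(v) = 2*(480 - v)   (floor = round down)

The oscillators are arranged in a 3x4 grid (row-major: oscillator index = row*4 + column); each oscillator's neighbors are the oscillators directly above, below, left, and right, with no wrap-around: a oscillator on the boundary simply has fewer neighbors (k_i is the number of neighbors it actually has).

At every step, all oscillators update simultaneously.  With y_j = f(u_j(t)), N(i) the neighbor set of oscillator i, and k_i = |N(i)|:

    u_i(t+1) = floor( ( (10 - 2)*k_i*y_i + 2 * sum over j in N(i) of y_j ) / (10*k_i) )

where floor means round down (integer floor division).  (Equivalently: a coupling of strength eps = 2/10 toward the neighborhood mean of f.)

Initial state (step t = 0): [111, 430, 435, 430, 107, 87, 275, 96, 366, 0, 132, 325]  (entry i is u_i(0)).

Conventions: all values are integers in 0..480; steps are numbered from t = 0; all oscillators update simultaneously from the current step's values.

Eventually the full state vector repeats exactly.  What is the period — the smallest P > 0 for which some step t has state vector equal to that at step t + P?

Answer: 1
Key observation: The state at step 6, [379, 379, 379, 379, 379, 379, 379, 379, 379, 379, 379, 379], reappears at step 7 — and no state repeats earlier — so the cycle the system enters has period 1.

Derivation:
t=0: [111, 430, 435, 430, 107, 87, 275, 96, 366, 0, 132, 325]
t=1: [146, 333, 371, 341, 129, 119, 352, 149, 352, 331, 211, 337]
t=2: [214, 357, 381, 367, 177, 178, 360, 241, 362, 368, 349, 364]
t=3: [342, 372, 379, 383, 279, 285, 378, 398, 370, 373, 383, 384]
t=4: [386, 381, 379, 377, 395, 393, 379, 376, 382, 381, 378, 377]
t=5: [377, 378, 379, 379, 376, 377, 378, 379, 378, 378, 379, 379]
t=6: [379, 379, 379, 379, 379, 379, 379, 379, 379, 379, 379, 379]
t=7: [379, 379, 379, 379, 379, 379, 379, 379, 379, 379, 379, 379]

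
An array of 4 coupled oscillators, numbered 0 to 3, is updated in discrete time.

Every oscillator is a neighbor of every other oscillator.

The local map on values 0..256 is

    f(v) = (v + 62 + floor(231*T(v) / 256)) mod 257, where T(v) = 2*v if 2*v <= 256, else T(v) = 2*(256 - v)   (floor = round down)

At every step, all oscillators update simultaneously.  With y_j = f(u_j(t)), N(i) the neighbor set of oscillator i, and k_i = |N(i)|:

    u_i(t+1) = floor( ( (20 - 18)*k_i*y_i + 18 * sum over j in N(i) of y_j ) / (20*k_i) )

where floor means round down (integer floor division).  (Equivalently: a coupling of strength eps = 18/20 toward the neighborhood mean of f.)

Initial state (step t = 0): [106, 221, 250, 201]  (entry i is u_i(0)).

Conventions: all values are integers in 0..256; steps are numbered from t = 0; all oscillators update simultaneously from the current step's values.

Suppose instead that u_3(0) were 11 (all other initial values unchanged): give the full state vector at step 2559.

Answer: [147, 147, 147, 147]
Key observation: The state at step 17, [147, 147, 147, 147], reappears at step 19: the system is in a cycle of period 2 from step 17 on.  Therefore the state at step 2559 equals the state at step 17 + ((2559 - 17) mod 2) = 17, which is [147, 147, 147, 147].

Derivation:
t=0: [106, 221, 250, 11]
t=1: [84, 86, 91, 86]
t=2: [49, 48, 45, 48]
t=3: [193, 194, 196, 194]
t=4: [109, 110, 110, 110]
t=5: [112, 112, 112, 112]
t=6: [119, 119, 119, 119]
t=7: [138, 138, 138, 138]
t=8: [155, 155, 155, 155]
t=9: [142, 142, 142, 142]
t=10: [152, 152, 152, 152]
t=11: [144, 144, 144, 144]
t=12: [151, 151, 151, 151]
t=13: [145, 145, 145, 145]
t=14: [150, 150, 150, 150]
t=15: [146, 146, 146, 146]
t=16: [149, 149, 149, 149]
t=17: [147, 147, 147, 147]
t=18: [148, 148, 148, 148]
t=19: [147, 147, 147, 147]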